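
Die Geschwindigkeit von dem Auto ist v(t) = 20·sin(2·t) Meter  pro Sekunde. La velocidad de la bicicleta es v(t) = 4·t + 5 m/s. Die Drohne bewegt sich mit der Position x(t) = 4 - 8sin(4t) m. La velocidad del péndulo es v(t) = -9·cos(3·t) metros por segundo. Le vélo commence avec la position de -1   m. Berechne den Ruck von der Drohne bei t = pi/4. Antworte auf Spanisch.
Debemos derivar nuestra ecuación de la posición x(t) = 4 - 8·sin(4·t) 3 veces. La derivada de la posición da la velocidad: v(t) = -32·cos(4·t). La derivada de la velocidad da la aceleración: a(t) = 128·sin(4·t). Tomando d/dt de a(t), encontramos j(t) = 512·cos(4·t). Usando j(t) = 512·cos(4·t) y sustituyendo t = pi/4, encontramos j = -512.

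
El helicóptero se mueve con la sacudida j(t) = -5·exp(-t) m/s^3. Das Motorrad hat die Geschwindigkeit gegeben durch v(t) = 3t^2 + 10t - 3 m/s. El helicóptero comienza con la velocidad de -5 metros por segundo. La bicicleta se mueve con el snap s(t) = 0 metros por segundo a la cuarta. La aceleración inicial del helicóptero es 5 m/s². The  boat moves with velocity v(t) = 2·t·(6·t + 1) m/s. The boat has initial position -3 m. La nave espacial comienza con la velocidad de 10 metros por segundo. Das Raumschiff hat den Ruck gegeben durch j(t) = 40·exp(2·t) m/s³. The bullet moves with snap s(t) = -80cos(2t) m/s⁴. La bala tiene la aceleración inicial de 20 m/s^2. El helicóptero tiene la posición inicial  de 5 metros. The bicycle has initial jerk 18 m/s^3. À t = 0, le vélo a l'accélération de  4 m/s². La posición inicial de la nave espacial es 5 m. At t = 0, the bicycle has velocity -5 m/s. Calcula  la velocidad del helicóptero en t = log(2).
Debemos encontrar la integral de nuestra ecuación de la sacudida j(t) = -5·exp(-t) 2 veces. La integral de la sacudida es la aceleración. Usando a(0) = 5, obtenemos a(t) = 5·exp(-t). La antiderivada de la aceleración, con v(0) = -5, da la velocidad: v(t) = -5·exp(-t). De la ecuación de la velocidad v(t) = -5·exp(-t), sustituimos t = log(2) para obtener v = -5/2.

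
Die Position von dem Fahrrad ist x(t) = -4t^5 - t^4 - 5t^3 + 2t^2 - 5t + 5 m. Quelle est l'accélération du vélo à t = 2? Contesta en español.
Debemos derivar nuestra ecuación de la posición x(t) = -4·t^5 - t^4 - 5·t^3 + 2·t^2 - 5·t + 5 2 veces. Tomando d/dt de x(t), encontramos v(t) = -20·t^4 - 4·t^3 - 15·t^2 + 4·t - 5. Tomando d/dt de v(t), encontramos a(t) = -80·t^3 - 12·t^2 - 30·t + 4. De la ecuación de la aceleración a(t) = -80·t^3 - 12·t^2 - 30·t + 4, sustituimos t = 2 para obtener a = -744.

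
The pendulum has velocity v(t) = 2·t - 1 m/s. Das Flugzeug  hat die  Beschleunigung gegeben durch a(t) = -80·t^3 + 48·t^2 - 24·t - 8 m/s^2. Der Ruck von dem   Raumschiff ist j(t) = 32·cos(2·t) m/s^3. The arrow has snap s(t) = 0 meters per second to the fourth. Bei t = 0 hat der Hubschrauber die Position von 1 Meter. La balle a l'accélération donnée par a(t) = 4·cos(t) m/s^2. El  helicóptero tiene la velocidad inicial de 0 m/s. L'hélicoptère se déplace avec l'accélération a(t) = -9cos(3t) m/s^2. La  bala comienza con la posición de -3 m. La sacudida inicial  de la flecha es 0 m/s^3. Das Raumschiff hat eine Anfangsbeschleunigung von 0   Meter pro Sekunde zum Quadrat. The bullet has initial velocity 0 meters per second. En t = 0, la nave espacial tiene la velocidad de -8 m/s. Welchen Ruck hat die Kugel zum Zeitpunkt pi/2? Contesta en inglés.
Starting from acceleration a(t) = 4·cos(t), we take 1 derivative. Taking d/dt of a(t), we find j(t) = -4·sin(t). We have jerk j(t) = -4·sin(t). Substituting t = pi/2: j(pi/2) = -4.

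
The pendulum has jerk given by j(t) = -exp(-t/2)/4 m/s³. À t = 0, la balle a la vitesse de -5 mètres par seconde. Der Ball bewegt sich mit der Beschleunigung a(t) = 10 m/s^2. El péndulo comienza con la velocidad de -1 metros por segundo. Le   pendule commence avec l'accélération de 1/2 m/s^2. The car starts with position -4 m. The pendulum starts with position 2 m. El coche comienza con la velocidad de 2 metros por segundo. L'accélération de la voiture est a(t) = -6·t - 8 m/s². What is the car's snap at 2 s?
Starting from acceleration a(t) = -6·t - 8, we take 2 derivatives. Taking d/dt of a(t), we find j(t) = -6. Taking d/dt of j(t), we find s(t) = 0. We have snap s(t) = 0. Substituting t = 2: s(2) = 0.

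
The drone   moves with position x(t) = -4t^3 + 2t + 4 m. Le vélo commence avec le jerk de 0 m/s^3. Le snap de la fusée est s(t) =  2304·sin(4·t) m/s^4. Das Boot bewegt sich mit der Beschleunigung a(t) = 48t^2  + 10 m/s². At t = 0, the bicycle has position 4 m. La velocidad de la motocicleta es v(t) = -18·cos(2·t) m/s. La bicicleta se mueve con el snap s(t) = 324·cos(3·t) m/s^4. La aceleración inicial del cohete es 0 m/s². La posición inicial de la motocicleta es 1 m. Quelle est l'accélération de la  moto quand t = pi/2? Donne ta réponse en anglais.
We must differentiate our velocity equation v(t) = -18·cos(2·t) 1 time. The derivative of velocity gives acceleration: a(t) = 36·sin(2·t). We have acceleration a(t) = 36·sin(2·t). Substituting t = pi/2: a(pi/2) = 0.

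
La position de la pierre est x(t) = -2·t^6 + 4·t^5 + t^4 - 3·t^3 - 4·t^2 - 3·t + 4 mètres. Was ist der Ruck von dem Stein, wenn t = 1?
Um dies zu lösen, müssen wir 3 Ableitungen unserer Gleichung für die Position x(t) = -2·t^6 + 4·t^5 + t^4 - 3·t^3 - 4·t^2 - 3·t + 4 nehmen. Die Ableitung von der Position ergibt die Geschwindigkeit: v(t) = -12·t^5 + 20·t^4 + 4·t^3 - 9·t^2 - 8·t - 3. Mit d/dt von v(t) finden wir a(t) = -60·t^4 + 80·t^3 + 12·t^2 - 18·t - 8. Die Ableitung von der Beschleunigung ergibt den Ruck: j(t) = -240·t^3 + 240·t^2 + 24·t - 18. Aus der Gleichung für den Ruck j(t) = -240·t^3 + 240·t^2 + 24·t - 18, setzen wir t = 1 ein und erhalten j = 6.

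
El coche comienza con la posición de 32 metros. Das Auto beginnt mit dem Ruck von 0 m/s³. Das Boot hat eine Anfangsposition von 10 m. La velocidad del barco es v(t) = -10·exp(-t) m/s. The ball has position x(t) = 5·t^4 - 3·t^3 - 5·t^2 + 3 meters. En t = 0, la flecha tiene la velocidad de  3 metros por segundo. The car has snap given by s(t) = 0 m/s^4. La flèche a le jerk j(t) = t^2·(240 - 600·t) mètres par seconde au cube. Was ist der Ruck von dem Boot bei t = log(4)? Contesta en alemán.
Um dies zu lösen, müssen wir 2 Ableitungen unserer Gleichung für die Geschwindigkeit v(t) = -10·exp(-t) nehmen. Mit d/dt von v(t) finden wir a(t) = 10·exp(-t). Durch Ableiten von der Beschleunigung erhalten wir den Ruck: j(t) = -10·exp(-t). Mit j(t) = -10·exp(-t) und Einsetzen von t = log(4), finden wir j = -5/2.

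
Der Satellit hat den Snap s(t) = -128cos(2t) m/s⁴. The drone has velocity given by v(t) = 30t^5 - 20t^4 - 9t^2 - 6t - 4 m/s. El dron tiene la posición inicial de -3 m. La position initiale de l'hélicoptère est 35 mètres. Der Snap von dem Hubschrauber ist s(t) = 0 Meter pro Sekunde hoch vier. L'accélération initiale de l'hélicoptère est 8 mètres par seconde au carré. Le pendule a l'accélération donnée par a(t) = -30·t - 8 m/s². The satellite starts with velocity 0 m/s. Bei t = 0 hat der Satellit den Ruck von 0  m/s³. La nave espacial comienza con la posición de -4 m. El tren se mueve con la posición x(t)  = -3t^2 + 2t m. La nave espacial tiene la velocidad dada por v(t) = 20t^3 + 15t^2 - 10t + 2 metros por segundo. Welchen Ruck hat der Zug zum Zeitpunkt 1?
Ausgehend von der Position x(t) = -3·t^2 + 2·t, nehmen wir 3 Ableitungen. Mit d/dt von x(t) finden wir v(t) = 2 - 6·t. Mit d/dt von v(t) finden wir a(t) = -6. Die Ableitung von der Beschleunigung ergibt den Ruck: j(t) = 0. Wir haben den Ruck j(t) = 0. Durch Einsetzen von t = 1: j(1) = 0.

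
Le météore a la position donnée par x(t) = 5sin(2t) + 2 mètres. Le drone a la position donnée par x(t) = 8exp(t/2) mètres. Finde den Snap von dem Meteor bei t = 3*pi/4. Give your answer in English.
Starting from position x(t) = 5·sin(2·t) + 2, we take 4 derivatives. Differentiating position, we get velocity: v(t) = 10·cos(2·t). Differentiating velocity, we get acceleration: a(t) = -20·sin(2·t). Taking d/dt of a(t), we find j(t) = -40·cos(2·t). Taking d/dt of j(t), we find s(t) = 80·sin(2·t). Using s(t) = 80·sin(2·t) and substituting t = 3*pi/4, we find s = -80.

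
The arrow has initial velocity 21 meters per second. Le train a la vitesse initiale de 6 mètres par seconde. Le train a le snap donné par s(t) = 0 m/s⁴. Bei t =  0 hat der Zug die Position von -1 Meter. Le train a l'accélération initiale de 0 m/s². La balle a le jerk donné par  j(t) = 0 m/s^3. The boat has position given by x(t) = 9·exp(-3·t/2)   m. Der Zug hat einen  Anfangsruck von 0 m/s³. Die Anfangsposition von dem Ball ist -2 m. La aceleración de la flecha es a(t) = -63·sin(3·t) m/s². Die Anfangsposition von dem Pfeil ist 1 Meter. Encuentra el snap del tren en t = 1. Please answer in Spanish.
Usando s(t) = 0 y sustituyendo t = 1, encontramos s = 0.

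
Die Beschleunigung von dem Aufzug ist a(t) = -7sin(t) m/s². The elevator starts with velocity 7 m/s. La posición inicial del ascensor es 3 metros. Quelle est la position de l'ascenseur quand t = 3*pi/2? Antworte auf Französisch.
En partant de l'accélération a(t) = -7·sin(t), nous prenons 2 intégrales. L'intégrale de l'accélération est la vitesse. En utilisant v(0) = 7, nous obtenons v(t) = 7·cos(t). La primitive de la vitesse est la position. En utilisant x(0) = 3, nous obtenons x(t) = 7·sin(t) + 3. Nous avons la position x(t) = 7·sin(t) + 3. En substituant t = 3*pi/2: x(3*pi/2) = -4.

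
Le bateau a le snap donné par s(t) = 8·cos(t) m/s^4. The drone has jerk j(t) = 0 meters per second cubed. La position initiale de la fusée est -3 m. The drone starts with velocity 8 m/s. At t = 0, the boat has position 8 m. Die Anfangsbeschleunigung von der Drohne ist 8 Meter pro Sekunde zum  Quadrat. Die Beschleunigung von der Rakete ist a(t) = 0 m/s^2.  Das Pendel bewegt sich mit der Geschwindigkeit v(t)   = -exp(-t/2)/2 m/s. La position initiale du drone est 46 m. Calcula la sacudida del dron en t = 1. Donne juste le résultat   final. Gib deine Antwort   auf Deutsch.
Die Antwort ist 0.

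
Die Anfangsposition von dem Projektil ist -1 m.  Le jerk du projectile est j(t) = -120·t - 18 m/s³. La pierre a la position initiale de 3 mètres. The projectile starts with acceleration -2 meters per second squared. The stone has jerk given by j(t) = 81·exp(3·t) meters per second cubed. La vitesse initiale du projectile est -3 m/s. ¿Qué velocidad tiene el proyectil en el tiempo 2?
Para resolver esto, necesitamos tomar 2 antiderivadas de nuestra ecuación de la sacudida j(t) = -120·t - 18. Integrando la sacudida y usando la condición inicial a(0) = -2, obtenemos a(t) = -60·t^2 - 18·t - 2. La antiderivada de la aceleración, con v(0) = -3, da la velocidad: v(t) = -20·t^3 - 9·t^2 - 2·t - 3. Usando v(t) = -20·t^3 - 9·t^2 - 2·t - 3 y sustituyendo t = 2, encontramos v = -203.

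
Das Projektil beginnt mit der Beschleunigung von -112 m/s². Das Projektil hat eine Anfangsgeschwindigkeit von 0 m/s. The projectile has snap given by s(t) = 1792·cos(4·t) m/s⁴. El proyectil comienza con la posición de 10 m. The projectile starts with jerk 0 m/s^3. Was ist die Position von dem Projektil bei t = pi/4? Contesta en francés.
Nous devons trouver la primitive de notre équation du snap s(t) = 1792·cos(4·t) 4 fois. La primitive du snap est le jerk. En utilisant j(0) = 0, nous obtenons j(t) = 448·sin(4·t). L'intégrale du jerk est l'accélération. En utilisant a(0) = -112, nous obtenons a(t) = -112·cos(4·t). La primitive de l'accélération est la vitesse. En utilisant v(0) = 0, nous obtenons v(t) = -28·sin(4·t). La primitive de la vitesse, avec x(0) = 10, donne la position: x(t) = 7·cos(4·t) + 3. En utilisant x(t) = 7·cos(4·t) + 3 et en substituant t = pi/4, nous trouvons x = -4.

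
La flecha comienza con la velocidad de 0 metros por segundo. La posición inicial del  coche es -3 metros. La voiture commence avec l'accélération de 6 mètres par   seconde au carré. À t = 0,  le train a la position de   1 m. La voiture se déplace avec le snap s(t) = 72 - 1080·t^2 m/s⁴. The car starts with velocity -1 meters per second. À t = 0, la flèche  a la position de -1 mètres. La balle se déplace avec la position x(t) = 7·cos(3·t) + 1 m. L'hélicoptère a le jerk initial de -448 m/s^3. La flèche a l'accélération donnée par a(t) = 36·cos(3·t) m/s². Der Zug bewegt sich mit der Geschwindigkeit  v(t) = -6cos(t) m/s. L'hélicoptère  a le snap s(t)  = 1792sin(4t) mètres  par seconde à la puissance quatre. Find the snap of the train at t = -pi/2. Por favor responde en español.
Para resolver esto, necesitamos tomar 3 derivadas de nuestra ecuación de la velocidad v(t) = -6·cos(t). La derivada de la velocidad da la aceleración: a(t) = 6·sin(t). Tomando d/dt de a(t), encontramos j(t) = 6·cos(t). Tomando d/dt de j(t), encontramos s(t) = -6·sin(t). De la ecuación del snap s(t) = -6·sin(t), sustituimos t = -pi/2 para obtener s = 6.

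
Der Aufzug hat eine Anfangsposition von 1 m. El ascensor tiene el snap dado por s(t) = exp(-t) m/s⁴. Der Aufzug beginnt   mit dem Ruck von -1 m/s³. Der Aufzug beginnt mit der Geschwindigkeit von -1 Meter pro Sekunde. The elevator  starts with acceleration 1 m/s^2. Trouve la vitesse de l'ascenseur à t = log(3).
Pour résoudre ceci, nous devons prendre 3 intégrales de notre équation du snap s(t) = exp(-t). La primitive du snap, avec j(0) = -1, donne le jerk: j(t) = -exp(-t). En intégrant le jerk et en utilisant la condition initiale a(0) = 1, nous obtenons a(t) = exp(-t). En intégrant l'accélération et en utilisant la condition initiale v(0) = -1, nous obtenons v(t) = -exp(-t). Nous avons la vitesse v(t) = -exp(-t). En substituant t = log(3): v(log(3)) = -1/3.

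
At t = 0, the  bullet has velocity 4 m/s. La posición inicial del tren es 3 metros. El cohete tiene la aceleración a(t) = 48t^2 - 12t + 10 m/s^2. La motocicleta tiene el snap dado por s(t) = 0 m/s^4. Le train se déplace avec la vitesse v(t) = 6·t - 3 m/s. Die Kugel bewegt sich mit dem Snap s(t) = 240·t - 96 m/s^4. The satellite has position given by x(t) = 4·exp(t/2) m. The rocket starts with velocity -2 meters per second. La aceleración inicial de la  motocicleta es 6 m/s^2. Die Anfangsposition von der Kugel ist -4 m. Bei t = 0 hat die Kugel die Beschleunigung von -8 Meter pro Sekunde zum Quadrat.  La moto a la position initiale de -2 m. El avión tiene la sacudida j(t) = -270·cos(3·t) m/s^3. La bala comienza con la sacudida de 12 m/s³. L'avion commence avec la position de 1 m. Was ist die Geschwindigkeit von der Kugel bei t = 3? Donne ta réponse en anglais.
Starting from snap s(t) = 240·t - 96, we take 3 integrals. The antiderivative of snap, with j(0) = 12, gives jerk: j(t) = 120·t^2 - 96·t + 12. The antiderivative of jerk is acceleration. Using a(0) = -8, we get a(t) = 40·t^3 - 48·t^2 + 12·t - 8. The integral of acceleration, with v(0) = 4, gives velocity: v(t) = 10·t^4 - 16·t^3 + 6·t^2 - 8·t + 4. From the given velocity equation v(t) = 10·t^4 - 16·t^3 + 6·t^2 - 8·t + 4, we substitute t = 3 to get v = 412.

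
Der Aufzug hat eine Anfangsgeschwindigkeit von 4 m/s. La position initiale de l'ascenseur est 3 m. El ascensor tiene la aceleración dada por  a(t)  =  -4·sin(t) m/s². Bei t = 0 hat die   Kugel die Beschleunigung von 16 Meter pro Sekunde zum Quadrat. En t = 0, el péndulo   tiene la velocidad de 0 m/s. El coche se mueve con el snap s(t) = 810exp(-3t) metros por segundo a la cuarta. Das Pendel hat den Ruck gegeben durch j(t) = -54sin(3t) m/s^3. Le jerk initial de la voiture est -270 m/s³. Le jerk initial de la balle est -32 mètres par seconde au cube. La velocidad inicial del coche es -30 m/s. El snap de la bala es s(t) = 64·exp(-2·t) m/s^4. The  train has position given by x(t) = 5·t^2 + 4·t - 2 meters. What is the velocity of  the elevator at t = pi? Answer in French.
Pour résoudre ceci, nous devons prendre 1 intégrale de notre équation de l'accélération a(t) = -4·sin(t). La primitive de l'accélération, avec v(0) = 4, donne la vitesse: v(t) = 4·cos(t). De l'équation de la vitesse v(t) = 4·cos(t), nous substituons t = pi pour obtenir v = -4.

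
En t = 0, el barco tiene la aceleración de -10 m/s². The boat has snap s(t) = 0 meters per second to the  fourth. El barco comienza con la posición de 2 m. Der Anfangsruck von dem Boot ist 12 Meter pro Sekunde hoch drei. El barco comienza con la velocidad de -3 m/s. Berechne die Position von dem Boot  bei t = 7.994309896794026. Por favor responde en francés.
Pour résoudre ceci, nous devons prendre 4 intégrales de notre équation du snap s(t) = 0. En prenant ∫s(t)dt et en appliquant j(0) = 12, nous trouvons j(t) = 12. En intégrant le jerk et en utilisant la condition initiale a(0) = -10, nous obtenons a(t) = 12·t - 10. L'intégrale de l'accélération est la vitesse. En utilisant v(0) = -3, nous obtenons v(t) = 6·t^2 - 10·t - 3. L'intégrale de la vitesse, avec x(0) = 2, donne la position: x(t) = 2·t^3 - 5·t^2 - 3·t + 2. Nous avons la position x(t) = 2·t^3 - 5·t^2 - 3·t + 2. En substituant t = 7.994309896794026: x(7.994309896794026) = 680.288670789345.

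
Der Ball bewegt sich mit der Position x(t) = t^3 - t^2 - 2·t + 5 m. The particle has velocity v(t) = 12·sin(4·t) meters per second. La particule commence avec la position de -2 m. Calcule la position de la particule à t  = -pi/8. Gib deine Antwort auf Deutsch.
Ausgehend von der Geschwindigkeit v(t) = 12·sin(4·t), nehmen wir 1 Stammfunktion. Durch Integration von der Geschwindigkeit und Verwendung der Anfangsbedingung x(0) = -2, erhalten wir x(t) = 1 - 3·cos(4·t). Mit x(t) = 1 - 3·cos(4·t) und Einsetzen von t = -pi/8, finden wir x = 1.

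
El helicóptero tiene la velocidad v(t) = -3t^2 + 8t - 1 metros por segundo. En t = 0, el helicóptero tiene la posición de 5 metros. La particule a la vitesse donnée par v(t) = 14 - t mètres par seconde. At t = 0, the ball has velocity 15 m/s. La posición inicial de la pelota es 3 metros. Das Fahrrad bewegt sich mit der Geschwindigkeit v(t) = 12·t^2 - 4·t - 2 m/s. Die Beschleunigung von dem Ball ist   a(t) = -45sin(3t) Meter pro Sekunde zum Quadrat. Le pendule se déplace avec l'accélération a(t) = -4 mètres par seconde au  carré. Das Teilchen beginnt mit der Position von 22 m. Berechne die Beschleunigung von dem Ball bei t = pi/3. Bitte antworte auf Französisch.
De l'équation de l'accélération a(t) = -45·sin(3·t), nous substituons t = pi/3 pour obtenir a = 0.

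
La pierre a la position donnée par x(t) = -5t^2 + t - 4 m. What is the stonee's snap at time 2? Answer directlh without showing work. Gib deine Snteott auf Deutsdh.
s(2) = 0.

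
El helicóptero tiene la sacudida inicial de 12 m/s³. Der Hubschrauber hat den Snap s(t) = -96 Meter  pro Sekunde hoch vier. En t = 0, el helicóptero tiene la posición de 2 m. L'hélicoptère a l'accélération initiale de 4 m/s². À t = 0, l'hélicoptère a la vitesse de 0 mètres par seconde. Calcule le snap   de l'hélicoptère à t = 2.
Nous avons le snap s(t) = -96. En substituant t = 2: s(2) = -96.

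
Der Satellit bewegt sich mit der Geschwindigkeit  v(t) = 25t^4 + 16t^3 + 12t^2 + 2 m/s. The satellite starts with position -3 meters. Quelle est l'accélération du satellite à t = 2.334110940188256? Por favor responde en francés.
En partant de la vitesse v(t) = 25·t^4 + 16·t^3 + 12·t^2 + 2, nous prenons 1 dérivée. La dérivée de la vitesse donne l'accélération: a(t) = 100·t^3 + 48·t^2 + 24·t. Nous avons l'accélération a(t) = 100·t^3 + 48·t^2 + 24·t. En substituant t = 2.334110940188256: a(2.334110940188256) = 1589.16709374209.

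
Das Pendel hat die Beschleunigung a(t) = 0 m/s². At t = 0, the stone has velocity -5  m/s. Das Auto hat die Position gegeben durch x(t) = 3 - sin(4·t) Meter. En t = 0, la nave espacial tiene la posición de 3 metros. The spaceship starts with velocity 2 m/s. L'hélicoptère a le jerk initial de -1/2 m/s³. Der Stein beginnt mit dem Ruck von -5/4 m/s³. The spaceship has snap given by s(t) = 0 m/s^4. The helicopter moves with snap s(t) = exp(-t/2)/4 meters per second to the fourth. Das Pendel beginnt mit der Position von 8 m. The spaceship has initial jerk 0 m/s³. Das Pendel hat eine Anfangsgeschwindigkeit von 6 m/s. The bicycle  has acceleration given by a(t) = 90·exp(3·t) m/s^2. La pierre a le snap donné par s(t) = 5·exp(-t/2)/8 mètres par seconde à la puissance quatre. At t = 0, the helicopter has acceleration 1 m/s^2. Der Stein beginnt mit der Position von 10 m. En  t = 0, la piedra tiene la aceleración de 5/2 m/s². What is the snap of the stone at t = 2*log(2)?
Using s(t) = 5·exp(-t/2)/8 and substituting t = 2*log(2), we find s = 5/16.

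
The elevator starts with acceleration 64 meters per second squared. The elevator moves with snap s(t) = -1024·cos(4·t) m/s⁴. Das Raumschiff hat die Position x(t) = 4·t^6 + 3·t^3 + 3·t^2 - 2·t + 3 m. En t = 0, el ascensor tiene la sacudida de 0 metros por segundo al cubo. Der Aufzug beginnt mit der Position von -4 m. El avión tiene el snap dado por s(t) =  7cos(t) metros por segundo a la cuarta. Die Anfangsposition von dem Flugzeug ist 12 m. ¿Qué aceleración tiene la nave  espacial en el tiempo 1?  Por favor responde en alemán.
Um dies zu lösen, müssen wir 2 Ableitungen unserer Gleichung für die Position x(t) = 4·t^6 + 3·t^3 + 3·t^2 - 2·t + 3 nehmen. Mit d/dt von x(t) finden wir v(t) = 24·t^5 + 9·t^2 + 6·t - 2. Mit d/dt von v(t) finden wir a(t) = 120·t^4 + 18·t + 6. Wir haben die Beschleunigung a(t) = 120·t^4 + 18·t + 6. Durch Einsetzen von t = 1: a(1) = 144.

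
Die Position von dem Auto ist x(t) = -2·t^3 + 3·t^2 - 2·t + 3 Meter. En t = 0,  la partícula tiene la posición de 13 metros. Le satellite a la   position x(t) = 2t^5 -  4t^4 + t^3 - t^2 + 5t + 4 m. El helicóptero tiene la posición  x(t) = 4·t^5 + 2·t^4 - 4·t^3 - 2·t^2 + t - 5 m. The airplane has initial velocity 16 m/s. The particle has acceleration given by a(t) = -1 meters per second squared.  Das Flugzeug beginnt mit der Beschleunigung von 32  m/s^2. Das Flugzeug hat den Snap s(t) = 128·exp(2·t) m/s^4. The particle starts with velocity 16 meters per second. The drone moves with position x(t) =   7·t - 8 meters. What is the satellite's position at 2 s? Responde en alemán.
Mit x(t) = 2·t^5 - 4·t^4 + t^3 - t^2 + 5·t + 4 und Einsetzen von t = 2, finden wir x = 18.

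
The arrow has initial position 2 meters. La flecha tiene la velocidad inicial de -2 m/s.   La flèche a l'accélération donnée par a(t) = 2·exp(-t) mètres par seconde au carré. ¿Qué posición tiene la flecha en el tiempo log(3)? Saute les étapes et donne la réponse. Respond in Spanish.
La posición en t = log(3) es x = 2/3.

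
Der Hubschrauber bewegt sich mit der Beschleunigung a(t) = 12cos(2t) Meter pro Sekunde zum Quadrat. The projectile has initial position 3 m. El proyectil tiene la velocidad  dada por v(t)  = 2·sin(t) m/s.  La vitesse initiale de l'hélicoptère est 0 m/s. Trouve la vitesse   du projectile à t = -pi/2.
Nous avons la vitesse v(t) = 2·sin(t). En substituant t = -pi/2: v(-pi/2) = -2.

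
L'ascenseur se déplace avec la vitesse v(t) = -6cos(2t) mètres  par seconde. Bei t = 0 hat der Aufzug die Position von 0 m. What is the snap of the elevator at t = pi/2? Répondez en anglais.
We must differentiate our velocity equation v(t) = -6·cos(2·t) 3 times. Taking d/dt of v(t), we find a(t) = 12·sin(2·t). The derivative of acceleration gives jerk: j(t) = 24·cos(2·t). Taking d/dt of j(t), we find s(t) = -48·sin(2·t). We have snap s(t) = -48·sin(2·t). Substituting t = pi/2: s(pi/2) = 0.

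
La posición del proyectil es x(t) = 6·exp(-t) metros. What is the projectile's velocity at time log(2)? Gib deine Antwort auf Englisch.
We must differentiate our position equation x(t) = 6·exp(-t) 1 time. Taking d/dt of x(t), we find v(t) = -6·exp(-t). Using v(t) = -6·exp(-t) and substituting t = log(2), we find v = -3.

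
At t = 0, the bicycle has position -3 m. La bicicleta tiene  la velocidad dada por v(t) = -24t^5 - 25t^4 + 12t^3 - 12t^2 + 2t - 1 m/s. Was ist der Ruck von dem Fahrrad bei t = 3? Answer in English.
To solve this, we need to take 2 derivatives of our velocity equation v(t) = -24·t^5 - 25·t^4 + 12·t^3 - 12·t^2 + 2·t - 1. The derivative of velocity gives acceleration: a(t) = -120·t^4 - 100·t^3 + 36·t^2 - 24·t + 2. The derivative of acceleration gives jerk: j(t) = -480·t^3 - 300·t^2 + 72·t - 24. Using j(t) = -480·t^3 - 300·t^2 + 72·t - 24 and substituting t = 3, we find j = -15468.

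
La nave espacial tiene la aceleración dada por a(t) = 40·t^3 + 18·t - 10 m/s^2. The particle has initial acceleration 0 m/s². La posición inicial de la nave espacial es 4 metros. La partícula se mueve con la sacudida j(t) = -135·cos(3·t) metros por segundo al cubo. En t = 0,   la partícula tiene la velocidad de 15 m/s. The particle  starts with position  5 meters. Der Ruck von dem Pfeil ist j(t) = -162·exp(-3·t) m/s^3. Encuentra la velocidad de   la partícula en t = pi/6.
Para resolver esto, necesitamos tomar 2 integrales de nuestra ecuación de la sacudida j(t) = -135·cos(3·t). Tomando ∫j(t)dt y aplicando a(0) = 0, encontramos a(t) = -45·sin(3·t). La integral de la aceleración, con v(0) = 15, da la velocidad: v(t) = 15·cos(3·t). Usando v(t) = 15·cos(3·t) y sustituyendo t = pi/6, encontramos v = 0.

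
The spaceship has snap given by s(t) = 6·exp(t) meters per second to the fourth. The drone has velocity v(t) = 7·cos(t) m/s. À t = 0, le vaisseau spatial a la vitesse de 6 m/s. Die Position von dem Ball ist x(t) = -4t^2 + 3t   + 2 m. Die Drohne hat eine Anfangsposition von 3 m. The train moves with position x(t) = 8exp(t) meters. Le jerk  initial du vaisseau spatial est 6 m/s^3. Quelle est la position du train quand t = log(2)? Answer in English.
Using x(t) = 8·exp(t) and substituting t = log(2), we find x = 16.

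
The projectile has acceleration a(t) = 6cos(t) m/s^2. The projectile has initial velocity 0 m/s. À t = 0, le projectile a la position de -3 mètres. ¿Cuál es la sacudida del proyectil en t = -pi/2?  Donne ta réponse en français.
Nous devons dériver notre équation de l'accélération a(t) = 6·cos(t) 1 fois. En prenant d/dt de a(t), nous trouvons j(t) = -6·sin(t). Nous avons le jerk j(t) = -6·sin(t). En substituant t = -pi/2: j(-pi/2) = 6.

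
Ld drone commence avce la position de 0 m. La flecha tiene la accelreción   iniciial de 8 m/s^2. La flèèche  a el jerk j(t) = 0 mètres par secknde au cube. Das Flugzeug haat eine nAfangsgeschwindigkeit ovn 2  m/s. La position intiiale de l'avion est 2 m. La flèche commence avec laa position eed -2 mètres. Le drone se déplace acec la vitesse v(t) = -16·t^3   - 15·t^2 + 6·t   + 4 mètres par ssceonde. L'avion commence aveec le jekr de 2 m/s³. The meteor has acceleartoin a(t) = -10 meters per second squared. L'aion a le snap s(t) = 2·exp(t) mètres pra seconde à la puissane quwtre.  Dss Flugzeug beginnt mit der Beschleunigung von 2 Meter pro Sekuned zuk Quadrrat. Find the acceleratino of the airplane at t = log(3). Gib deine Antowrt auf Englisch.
Starting from snap s(t) = 2·exp(t), we take 2 antiderivatives. Finding the antiderivative of s(t) and using j(0) = 2: j(t) = 2·exp(t). The integral of jerk, with a(0) = 2, gives acceleration: a(t) = 2·exp(t). From the given acceleration equation a(t) = 2·exp(t), we substitute t = log(3) to get a = 6.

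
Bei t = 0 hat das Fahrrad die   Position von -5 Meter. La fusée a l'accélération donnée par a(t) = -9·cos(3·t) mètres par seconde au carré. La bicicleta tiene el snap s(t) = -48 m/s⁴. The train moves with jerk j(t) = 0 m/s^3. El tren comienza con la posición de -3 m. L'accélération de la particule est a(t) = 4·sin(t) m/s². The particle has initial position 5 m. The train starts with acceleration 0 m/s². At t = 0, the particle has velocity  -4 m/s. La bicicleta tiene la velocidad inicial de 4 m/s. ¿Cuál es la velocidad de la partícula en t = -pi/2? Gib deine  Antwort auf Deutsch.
Wir müssen die Stammfunktion unserer Gleichung für die Beschleunigung a(t) = 4·sin(t) 1-mal finden. Mit ∫a(t)dt und Anwendung von v(0) = -4, finden wir v(t) = -4·cos(t). Aus der Gleichung für die Geschwindigkeit v(t) = -4·cos(t), setzen wir t = -pi/2 ein und erhalten v = 0.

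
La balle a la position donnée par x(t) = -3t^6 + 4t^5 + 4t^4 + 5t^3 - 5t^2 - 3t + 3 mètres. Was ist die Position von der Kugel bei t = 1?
Wir haben die Position x(t) = -3·t^6 + 4·t^5 + 4·t^4 + 5·t^3 - 5·t^2 - 3·t + 3. Durch Einsetzen von t = 1: x(1) = 5.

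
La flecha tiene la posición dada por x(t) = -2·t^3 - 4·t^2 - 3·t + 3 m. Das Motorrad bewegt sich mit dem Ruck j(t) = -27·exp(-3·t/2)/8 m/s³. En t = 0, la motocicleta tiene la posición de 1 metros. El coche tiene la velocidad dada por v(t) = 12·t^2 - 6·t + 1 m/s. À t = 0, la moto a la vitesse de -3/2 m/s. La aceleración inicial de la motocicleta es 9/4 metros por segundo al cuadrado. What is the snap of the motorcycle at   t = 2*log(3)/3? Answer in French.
En partant du jerk j(t) = -27·exp(-3·t/2)/8, nous prenons 1 dérivée. En prenant d/dt de j(t), nous trouvons s(t) = 81·exp(-3·t/2)/16. En utilisant s(t) = 81·exp(-3·t/2)/16 et en substituant t = 2*log(3)/3, nous trouvons s = 27/16.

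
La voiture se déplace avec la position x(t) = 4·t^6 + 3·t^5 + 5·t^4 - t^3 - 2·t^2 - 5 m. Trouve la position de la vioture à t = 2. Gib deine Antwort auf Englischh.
We have position x(t) = 4·t^6 + 3·t^5 + 5·t^4 - t^3 - 2·t^2 - 5. Substituting t = 2: x(2) = 411.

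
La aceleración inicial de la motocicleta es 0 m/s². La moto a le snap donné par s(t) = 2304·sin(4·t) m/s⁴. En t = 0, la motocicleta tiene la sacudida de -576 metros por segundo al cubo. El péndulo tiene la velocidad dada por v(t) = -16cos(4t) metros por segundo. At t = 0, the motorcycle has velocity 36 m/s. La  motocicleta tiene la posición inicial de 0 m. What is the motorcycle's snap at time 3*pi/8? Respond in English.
Using s(t) = 2304·sin(4·t) and substituting t = 3*pi/8, we find s = -2304.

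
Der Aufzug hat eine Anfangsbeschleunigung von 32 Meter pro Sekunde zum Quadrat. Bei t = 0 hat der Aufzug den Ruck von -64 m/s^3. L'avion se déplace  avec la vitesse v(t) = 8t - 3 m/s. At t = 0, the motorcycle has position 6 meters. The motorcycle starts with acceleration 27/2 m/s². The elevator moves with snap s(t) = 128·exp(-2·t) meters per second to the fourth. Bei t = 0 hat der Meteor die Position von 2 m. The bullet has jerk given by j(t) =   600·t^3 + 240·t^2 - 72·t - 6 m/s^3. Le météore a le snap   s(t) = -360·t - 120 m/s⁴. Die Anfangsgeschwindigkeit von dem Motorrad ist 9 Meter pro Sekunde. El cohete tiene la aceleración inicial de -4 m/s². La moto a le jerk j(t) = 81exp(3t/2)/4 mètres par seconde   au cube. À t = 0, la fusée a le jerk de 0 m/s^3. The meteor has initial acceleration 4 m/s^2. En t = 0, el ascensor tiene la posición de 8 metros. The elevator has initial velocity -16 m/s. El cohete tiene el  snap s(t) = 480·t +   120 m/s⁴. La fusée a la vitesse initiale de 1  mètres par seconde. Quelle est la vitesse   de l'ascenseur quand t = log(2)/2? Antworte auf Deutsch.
Wir müssen die Stammfunktion unserer Gleichung für den Snap s(t) = 128·exp(-2·t) 3-mal finden. Das Integral von dem Snap ist der Ruck. Mit j(0) = -64 erhalten wir j(t) = -64·exp(-2·t). Durch Integration von dem Ruck und Verwendung der Anfangsbedingung a(0) = 32, erhalten wir a(t) = 32·exp(-2·t). Mit ∫a(t)dt und Anwendung von v(0) = -16, finden wir v(t) = -16·exp(-2·t). Aus der Gleichung für die Geschwindigkeit v(t) = -16·exp(-2·t), setzen wir t = log(2)/2 ein und erhalten v = -8.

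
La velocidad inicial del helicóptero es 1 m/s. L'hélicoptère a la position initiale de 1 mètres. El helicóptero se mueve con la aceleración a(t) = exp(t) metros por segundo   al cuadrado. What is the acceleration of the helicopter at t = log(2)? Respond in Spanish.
Usando a(t) = exp(t) y sustituyendo t = log(2), encontramos a = 2.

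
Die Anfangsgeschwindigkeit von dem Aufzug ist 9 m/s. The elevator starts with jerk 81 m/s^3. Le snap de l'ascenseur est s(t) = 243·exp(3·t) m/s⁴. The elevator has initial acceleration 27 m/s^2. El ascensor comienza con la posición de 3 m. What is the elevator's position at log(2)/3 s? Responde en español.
Necesitamos integrar nuestra ecuación del snap s(t) = 243·exp(3·t) 4 veces. La antiderivada del snap, con j(0) = 81, da la sacudida: j(t) = 81·exp(3·t). La integral de la sacudida, con a(0) = 27, da la aceleración: a(t) = 27·exp(3·t). La antiderivada de la aceleración es la velocidad. Usando v(0) = 9, obtenemos v(t) = 9·exp(3·t). Tomando ∫v(t)dt y aplicando x(0) = 3, encontramos x(t) = 3·exp(3·t). De la ecuación de la posición x(t) = 3·exp(3·t), sustituimos t = log(2)/3 para obtener x = 6.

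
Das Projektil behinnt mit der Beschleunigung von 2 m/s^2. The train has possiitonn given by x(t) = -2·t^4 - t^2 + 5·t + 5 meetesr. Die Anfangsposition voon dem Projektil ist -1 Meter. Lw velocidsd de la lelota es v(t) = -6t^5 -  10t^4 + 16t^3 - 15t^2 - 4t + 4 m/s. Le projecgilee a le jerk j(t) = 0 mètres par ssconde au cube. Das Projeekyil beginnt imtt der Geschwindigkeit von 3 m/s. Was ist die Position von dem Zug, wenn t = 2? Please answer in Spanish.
De la ecuación de la posición x(t) = -2·t^4 - t^2 + 5·t + 5, sustituimos t = 2 para obtener x = -21.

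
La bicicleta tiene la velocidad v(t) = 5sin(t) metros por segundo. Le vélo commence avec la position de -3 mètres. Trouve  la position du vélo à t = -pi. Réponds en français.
Nous devons trouver la primitive de notre équation de la vitesse v(t) = 5·sin(t) 1 fois. La primitive de la vitesse, avec x(0) = -3, donne la position: x(t) = 2 - 5·cos(t). Nous avons la position x(t) = 2 - 5·cos(t). En substituant t = -pi: x(-pi) = 7.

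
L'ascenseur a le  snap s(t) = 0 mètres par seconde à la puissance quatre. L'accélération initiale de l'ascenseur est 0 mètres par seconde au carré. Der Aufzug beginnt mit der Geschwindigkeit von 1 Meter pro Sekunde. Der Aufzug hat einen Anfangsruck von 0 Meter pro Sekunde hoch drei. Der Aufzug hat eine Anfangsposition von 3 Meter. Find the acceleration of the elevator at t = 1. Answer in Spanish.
Debemos encontrar la integral de nuestra ecuación del snap s(t) = 0 2 veces. Tomando ∫s(t)dt y aplicando j(0) = 0, encontramos j(t) = 0. Tomando ∫j(t)dt y aplicando a(0) = 0, encontramos a(t) = 0. Tenemos la aceleración a(t) = 0. Sustituyendo t = 1: a(1) = 0.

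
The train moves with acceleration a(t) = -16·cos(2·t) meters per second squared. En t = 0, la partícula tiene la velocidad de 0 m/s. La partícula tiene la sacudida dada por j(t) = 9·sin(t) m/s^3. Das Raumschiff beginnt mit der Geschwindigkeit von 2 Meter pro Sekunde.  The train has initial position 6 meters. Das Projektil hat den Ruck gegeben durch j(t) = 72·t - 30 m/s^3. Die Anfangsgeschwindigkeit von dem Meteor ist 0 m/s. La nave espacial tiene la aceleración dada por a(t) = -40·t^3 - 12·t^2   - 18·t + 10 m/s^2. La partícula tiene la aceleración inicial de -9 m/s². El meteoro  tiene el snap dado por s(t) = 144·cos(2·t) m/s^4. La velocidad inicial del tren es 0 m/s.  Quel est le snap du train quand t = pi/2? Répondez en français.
En partant de l'accélération a(t) = -16·cos(2·t), nous prenons 2 dérivées. En prenant d/dt de a(t), nous trouvons j(t) = 32·sin(2·t). En dérivant le jerk, nous obtenons le snap: s(t) = 64·cos(2·t). Nous avons le snap s(t) = 64·cos(2·t). En substituant t = pi/2: s(pi/2) = -64.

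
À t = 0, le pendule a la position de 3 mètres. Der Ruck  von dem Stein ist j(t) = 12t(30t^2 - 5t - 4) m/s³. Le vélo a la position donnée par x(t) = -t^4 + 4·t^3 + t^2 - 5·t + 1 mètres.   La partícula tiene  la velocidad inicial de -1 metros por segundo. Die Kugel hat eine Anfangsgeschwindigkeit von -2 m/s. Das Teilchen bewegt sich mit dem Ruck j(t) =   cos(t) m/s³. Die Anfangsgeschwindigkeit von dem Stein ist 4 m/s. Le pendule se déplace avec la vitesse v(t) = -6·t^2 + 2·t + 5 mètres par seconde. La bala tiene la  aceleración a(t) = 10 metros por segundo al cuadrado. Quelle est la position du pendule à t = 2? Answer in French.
En partant de la vitesse v(t) = -6·t^2 + 2·t + 5, nous prenons 1 primitive. En intégrant la vitesse et en utilisant la condition initiale x(0) = 3, nous obtenons x(t) = -2·t^3 + t^2 + 5·t + 3. Nous avons la position x(t) = -2·t^3 + t^2 + 5·t + 3. En substituant t = 2: x(2) = 1.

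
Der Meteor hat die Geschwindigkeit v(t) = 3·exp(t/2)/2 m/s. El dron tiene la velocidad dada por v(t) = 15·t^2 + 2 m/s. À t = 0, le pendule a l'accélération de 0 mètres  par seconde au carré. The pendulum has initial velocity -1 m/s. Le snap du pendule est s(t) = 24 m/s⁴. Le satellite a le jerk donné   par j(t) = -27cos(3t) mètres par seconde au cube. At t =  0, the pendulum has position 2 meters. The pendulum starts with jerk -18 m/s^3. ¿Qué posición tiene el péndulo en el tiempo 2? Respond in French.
En partant du snap s(t) = 24, nous prenons 4 intégrales. En intégrant le snap et en utilisant la condition initiale j(0) = -18, nous obtenons j(t) = 24·t - 18. La primitive du jerk est l'accélération. En utilisant a(0) = 0, nous obtenons a(t) = 6·t·(2·t - 3). En prenant ∫a(t)dt et en appliquant v(0) = -1, nous trouvons v(t) = 4·t^3 - 9·t^2 - 1. En intégrant la vitesse et en utilisant la condition initiale x(0) = 2, nous obtenons x(t) = t^4 - 3·t^3 - t + 2. En utilisant x(t) = t^4 - 3·t^3 - t + 2 et en substituant t = 2, nous trouvons x = -8.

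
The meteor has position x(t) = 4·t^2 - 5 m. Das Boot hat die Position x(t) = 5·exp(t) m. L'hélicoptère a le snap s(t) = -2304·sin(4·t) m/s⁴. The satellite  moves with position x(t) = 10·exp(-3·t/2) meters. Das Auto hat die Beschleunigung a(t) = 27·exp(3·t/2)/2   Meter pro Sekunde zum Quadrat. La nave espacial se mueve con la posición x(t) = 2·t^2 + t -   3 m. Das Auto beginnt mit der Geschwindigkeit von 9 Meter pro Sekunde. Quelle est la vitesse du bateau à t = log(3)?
Nous devons dériver notre équation de la position x(t) = 5·exp(t) 1 fois. La dérivée de la position donne la vitesse: v(t) = 5·exp(t). De l'équation de la vitesse v(t) = 5·exp(t), nous substituons t = log(3) pour obtenir v = 15.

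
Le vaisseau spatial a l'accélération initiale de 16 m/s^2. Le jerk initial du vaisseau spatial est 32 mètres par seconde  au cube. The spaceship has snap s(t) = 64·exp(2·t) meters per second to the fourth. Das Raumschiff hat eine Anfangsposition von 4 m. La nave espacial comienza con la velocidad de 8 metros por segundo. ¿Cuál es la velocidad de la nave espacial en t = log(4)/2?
Necesitamos integrar nuestra ecuación del snap s(t) = 64·exp(2·t) 3 veces. Integrando el snap y usando la condición inicial j(0) = 32, obtenemos j(t) = 32·exp(2·t). La antiderivada de la sacudida, con a(0) = 16, da la aceleración: a(t) = 16·exp(2·t). Integrando la aceleración y usando la condición inicial v(0) = 8, obtenemos v(t) = 8·exp(2·t). Tenemos la velocidad v(t) = 8·exp(2·t). Sustituyendo t = log(4)/2: v(log(4)/2) = 32.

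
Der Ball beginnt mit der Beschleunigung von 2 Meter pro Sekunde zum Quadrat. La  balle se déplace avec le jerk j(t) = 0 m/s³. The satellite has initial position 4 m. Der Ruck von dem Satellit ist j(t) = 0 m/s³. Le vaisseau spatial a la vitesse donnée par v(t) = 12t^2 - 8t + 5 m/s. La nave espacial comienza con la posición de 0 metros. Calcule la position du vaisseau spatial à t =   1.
En partant de la vitesse v(t) = 12·t^2 - 8·t + 5, nous prenons 1 primitive. En intégrant la vitesse et en utilisant la condition initiale x(0) = 0, nous obtenons x(t) = 4·t^3 - 4·t^2 + 5·t. Nous avons la position x(t) = 4·t^3 - 4·t^2 + 5·t. En substituant t = 1: x(1) = 5.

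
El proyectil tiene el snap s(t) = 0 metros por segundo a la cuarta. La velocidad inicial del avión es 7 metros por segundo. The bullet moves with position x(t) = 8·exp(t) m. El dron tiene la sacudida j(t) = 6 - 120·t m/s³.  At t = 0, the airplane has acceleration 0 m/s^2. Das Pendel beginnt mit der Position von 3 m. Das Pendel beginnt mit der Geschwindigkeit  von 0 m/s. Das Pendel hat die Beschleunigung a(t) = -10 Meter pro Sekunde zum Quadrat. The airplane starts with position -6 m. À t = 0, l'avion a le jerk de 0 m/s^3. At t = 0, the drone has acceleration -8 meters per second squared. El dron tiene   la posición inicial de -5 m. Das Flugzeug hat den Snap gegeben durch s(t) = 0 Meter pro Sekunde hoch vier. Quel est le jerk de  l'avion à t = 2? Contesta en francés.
Nous devons trouver la primitive de notre équation du snap s(t) = 0 1 fois. L'intégrale du snap est le jerk. En utilisant j(0) = 0, nous obtenons j(t) = 0. De l'équation du jerk j(t) = 0, nous substituons t = 2 pour obtenir j = 0.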